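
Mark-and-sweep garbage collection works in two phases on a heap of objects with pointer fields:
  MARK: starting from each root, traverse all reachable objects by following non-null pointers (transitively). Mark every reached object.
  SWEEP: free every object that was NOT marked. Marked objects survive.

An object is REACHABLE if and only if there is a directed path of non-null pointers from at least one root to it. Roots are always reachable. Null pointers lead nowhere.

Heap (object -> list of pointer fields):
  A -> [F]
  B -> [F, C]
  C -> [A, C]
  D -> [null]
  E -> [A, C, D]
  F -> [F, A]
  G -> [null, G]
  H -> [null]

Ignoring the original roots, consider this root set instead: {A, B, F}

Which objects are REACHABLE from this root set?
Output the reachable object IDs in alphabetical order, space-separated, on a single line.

Roots: A B F
Mark A: refs=F, marked=A
Mark B: refs=F C, marked=A B
Mark F: refs=F A, marked=A B F
Mark C: refs=A C, marked=A B C F
Unmarked (collected): D E G H

Answer: A B C F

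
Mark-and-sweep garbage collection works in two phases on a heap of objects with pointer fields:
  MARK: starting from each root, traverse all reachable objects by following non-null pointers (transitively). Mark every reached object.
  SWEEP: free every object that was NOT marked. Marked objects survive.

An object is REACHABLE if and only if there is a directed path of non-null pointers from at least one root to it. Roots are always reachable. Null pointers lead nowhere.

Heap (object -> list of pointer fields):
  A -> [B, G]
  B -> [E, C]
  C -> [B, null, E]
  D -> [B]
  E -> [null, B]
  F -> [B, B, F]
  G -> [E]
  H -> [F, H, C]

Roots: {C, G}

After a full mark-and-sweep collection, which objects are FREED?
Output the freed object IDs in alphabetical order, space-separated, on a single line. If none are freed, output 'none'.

Roots: C G
Mark C: refs=B null E, marked=C
Mark G: refs=E, marked=C G
Mark B: refs=E C, marked=B C G
Mark E: refs=null B, marked=B C E G
Unmarked (collected): A D F H

Answer: A D F H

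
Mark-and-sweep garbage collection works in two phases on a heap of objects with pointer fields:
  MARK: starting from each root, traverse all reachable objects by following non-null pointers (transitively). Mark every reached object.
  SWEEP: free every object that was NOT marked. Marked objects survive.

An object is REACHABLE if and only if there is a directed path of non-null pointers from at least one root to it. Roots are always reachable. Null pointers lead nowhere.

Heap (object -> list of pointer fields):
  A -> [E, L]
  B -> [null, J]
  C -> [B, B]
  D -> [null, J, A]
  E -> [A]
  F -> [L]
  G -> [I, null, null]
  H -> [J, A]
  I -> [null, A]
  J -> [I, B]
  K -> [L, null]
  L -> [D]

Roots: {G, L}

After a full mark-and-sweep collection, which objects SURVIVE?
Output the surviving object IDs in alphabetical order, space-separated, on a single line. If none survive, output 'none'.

Roots: G L
Mark G: refs=I null null, marked=G
Mark L: refs=D, marked=G L
Mark I: refs=null A, marked=G I L
Mark D: refs=null J A, marked=D G I L
Mark A: refs=E L, marked=A D G I L
Mark J: refs=I B, marked=A D G I J L
Mark E: refs=A, marked=A D E G I J L
Mark B: refs=null J, marked=A B D E G I J L
Unmarked (collected): C F H K

Answer: A B D E G I J L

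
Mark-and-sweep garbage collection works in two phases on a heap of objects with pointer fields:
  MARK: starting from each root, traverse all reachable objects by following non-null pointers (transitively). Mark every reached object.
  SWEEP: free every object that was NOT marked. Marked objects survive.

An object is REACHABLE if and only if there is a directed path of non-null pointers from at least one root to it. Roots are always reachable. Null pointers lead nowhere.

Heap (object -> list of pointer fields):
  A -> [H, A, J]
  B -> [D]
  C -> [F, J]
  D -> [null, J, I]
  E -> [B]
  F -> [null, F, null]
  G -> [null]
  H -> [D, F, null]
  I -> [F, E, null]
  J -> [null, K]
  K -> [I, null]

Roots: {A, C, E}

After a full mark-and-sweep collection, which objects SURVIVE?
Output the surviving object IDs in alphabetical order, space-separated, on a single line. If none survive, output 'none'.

Roots: A C E
Mark A: refs=H A J, marked=A
Mark C: refs=F J, marked=A C
Mark E: refs=B, marked=A C E
Mark H: refs=D F null, marked=A C E H
Mark J: refs=null K, marked=A C E H J
Mark F: refs=null F null, marked=A C E F H J
Mark B: refs=D, marked=A B C E F H J
Mark D: refs=null J I, marked=A B C D E F H J
Mark K: refs=I null, marked=A B C D E F H J K
Mark I: refs=F E null, marked=A B C D E F H I J K
Unmarked (collected): G

Answer: A B C D E F H I J K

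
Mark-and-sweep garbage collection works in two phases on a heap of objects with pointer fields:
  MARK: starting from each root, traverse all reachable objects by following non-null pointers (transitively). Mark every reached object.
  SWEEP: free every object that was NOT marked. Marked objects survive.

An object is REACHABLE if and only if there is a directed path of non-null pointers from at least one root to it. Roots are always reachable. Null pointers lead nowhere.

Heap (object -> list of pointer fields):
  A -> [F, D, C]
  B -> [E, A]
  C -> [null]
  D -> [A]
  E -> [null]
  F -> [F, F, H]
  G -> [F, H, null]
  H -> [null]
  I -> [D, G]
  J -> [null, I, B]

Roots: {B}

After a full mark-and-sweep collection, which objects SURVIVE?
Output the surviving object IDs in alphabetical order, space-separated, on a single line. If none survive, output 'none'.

Answer: A B C D E F H

Derivation:
Roots: B
Mark B: refs=E A, marked=B
Mark E: refs=null, marked=B E
Mark A: refs=F D C, marked=A B E
Mark F: refs=F F H, marked=A B E F
Mark D: refs=A, marked=A B D E F
Mark C: refs=null, marked=A B C D E F
Mark H: refs=null, marked=A B C D E F H
Unmarked (collected): G I J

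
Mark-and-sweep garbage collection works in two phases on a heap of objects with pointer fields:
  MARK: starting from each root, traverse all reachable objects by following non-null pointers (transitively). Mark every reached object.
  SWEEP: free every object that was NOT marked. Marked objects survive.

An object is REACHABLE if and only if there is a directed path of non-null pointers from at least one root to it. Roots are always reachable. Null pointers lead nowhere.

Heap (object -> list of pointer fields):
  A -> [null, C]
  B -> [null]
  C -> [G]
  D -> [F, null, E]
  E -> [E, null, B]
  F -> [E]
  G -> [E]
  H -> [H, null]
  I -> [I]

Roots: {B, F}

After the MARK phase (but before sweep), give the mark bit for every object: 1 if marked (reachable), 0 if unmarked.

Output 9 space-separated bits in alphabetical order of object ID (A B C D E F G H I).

Answer: 0 1 0 0 1 1 0 0 0

Derivation:
Roots: B F
Mark B: refs=null, marked=B
Mark F: refs=E, marked=B F
Mark E: refs=E null B, marked=B E F
Unmarked (collected): A C D G H I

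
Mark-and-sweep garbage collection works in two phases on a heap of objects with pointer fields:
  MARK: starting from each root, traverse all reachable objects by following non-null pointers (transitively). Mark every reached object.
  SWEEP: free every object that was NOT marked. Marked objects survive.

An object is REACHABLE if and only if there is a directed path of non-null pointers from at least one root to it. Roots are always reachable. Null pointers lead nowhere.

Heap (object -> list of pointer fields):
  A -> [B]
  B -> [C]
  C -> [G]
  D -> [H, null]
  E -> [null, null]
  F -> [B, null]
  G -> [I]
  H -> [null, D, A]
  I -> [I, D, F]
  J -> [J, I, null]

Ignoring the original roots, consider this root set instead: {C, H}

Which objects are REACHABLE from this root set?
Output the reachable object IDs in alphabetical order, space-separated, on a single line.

Answer: A B C D F G H I

Derivation:
Roots: C H
Mark C: refs=G, marked=C
Mark H: refs=null D A, marked=C H
Mark G: refs=I, marked=C G H
Mark D: refs=H null, marked=C D G H
Mark A: refs=B, marked=A C D G H
Mark I: refs=I D F, marked=A C D G H I
Mark B: refs=C, marked=A B C D G H I
Mark F: refs=B null, marked=A B C D F G H I
Unmarked (collected): E J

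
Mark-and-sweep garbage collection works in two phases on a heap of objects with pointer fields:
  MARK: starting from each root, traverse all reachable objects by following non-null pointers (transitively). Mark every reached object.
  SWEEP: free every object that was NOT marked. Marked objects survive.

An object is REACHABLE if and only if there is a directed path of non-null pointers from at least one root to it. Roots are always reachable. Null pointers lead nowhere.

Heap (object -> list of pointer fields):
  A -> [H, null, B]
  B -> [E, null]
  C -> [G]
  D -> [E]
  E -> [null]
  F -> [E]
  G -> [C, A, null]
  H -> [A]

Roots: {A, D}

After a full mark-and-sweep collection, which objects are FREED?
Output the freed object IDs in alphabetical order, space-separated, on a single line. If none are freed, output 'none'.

Answer: C F G

Derivation:
Roots: A D
Mark A: refs=H null B, marked=A
Mark D: refs=E, marked=A D
Mark H: refs=A, marked=A D H
Mark B: refs=E null, marked=A B D H
Mark E: refs=null, marked=A B D E H
Unmarked (collected): C F G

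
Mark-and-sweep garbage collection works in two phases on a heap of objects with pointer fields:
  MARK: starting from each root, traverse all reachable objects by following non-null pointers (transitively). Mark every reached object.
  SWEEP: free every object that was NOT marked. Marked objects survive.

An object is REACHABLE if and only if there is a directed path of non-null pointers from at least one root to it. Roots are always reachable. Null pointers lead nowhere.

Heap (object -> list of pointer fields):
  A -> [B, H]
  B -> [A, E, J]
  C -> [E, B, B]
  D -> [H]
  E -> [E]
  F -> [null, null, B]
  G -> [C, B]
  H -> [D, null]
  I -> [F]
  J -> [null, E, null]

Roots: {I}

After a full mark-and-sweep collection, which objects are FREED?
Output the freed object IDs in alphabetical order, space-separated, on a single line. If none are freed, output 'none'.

Answer: C G

Derivation:
Roots: I
Mark I: refs=F, marked=I
Mark F: refs=null null B, marked=F I
Mark B: refs=A E J, marked=B F I
Mark A: refs=B H, marked=A B F I
Mark E: refs=E, marked=A B E F I
Mark J: refs=null E null, marked=A B E F I J
Mark H: refs=D null, marked=A B E F H I J
Mark D: refs=H, marked=A B D E F H I J
Unmarked (collected): C G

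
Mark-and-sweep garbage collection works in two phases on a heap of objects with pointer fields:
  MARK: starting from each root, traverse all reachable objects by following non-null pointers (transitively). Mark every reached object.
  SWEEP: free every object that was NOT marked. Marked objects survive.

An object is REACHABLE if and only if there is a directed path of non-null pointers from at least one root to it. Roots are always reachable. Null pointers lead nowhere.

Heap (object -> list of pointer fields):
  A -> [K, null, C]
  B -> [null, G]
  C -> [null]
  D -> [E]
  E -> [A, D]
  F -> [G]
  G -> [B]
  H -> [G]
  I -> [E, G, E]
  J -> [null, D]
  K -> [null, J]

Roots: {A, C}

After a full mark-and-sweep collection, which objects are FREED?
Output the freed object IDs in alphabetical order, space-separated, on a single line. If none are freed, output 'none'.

Roots: A C
Mark A: refs=K null C, marked=A
Mark C: refs=null, marked=A C
Mark K: refs=null J, marked=A C K
Mark J: refs=null D, marked=A C J K
Mark D: refs=E, marked=A C D J K
Mark E: refs=A D, marked=A C D E J K
Unmarked (collected): B F G H I

Answer: B F G H I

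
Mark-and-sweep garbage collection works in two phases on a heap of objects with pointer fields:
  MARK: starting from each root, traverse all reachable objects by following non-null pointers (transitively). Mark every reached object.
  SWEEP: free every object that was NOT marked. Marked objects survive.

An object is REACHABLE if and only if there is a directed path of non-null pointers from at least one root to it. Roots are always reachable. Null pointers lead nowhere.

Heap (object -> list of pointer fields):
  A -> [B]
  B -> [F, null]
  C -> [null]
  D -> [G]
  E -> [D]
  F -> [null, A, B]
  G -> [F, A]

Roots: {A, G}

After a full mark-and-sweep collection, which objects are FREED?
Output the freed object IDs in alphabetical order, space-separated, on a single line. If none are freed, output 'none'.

Answer: C D E

Derivation:
Roots: A G
Mark A: refs=B, marked=A
Mark G: refs=F A, marked=A G
Mark B: refs=F null, marked=A B G
Mark F: refs=null A B, marked=A B F G
Unmarked (collected): C D E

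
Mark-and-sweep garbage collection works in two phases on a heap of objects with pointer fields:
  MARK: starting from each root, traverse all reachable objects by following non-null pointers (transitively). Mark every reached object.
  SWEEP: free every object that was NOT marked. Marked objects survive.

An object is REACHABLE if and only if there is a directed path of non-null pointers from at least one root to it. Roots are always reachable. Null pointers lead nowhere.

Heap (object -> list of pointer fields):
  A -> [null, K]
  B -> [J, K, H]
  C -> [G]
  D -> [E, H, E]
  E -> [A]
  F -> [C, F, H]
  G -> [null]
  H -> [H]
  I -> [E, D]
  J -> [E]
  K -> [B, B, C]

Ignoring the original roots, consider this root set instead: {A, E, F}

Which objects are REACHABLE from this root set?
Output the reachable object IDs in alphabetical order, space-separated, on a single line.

Roots: A E F
Mark A: refs=null K, marked=A
Mark E: refs=A, marked=A E
Mark F: refs=C F H, marked=A E F
Mark K: refs=B B C, marked=A E F K
Mark C: refs=G, marked=A C E F K
Mark H: refs=H, marked=A C E F H K
Mark B: refs=J K H, marked=A B C E F H K
Mark G: refs=null, marked=A B C E F G H K
Mark J: refs=E, marked=A B C E F G H J K
Unmarked (collected): D I

Answer: A B C E F G H J K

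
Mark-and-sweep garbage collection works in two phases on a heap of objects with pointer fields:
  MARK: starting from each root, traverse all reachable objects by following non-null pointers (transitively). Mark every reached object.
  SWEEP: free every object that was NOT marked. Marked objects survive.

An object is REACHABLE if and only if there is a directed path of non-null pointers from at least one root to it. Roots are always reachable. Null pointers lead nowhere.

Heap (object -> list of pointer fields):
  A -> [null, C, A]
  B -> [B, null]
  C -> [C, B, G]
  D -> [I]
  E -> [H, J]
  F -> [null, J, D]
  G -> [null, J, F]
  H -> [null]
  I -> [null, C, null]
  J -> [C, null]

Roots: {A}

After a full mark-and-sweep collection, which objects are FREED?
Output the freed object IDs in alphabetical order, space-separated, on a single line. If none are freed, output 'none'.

Roots: A
Mark A: refs=null C A, marked=A
Mark C: refs=C B G, marked=A C
Mark B: refs=B null, marked=A B C
Mark G: refs=null J F, marked=A B C G
Mark J: refs=C null, marked=A B C G J
Mark F: refs=null J D, marked=A B C F G J
Mark D: refs=I, marked=A B C D F G J
Mark I: refs=null C null, marked=A B C D F G I J
Unmarked (collected): E H

Answer: E H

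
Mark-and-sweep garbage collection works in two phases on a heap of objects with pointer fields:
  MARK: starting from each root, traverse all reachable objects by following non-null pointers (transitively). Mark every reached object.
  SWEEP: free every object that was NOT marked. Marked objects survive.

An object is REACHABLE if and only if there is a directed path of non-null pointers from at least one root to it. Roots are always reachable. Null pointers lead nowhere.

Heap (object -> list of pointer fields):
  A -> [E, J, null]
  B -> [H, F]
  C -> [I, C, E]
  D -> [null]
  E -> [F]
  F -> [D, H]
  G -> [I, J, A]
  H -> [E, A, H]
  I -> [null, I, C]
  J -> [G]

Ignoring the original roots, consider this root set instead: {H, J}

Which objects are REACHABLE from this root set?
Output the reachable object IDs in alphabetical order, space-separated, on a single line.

Answer: A C D E F G H I J

Derivation:
Roots: H J
Mark H: refs=E A H, marked=H
Mark J: refs=G, marked=H J
Mark E: refs=F, marked=E H J
Mark A: refs=E J null, marked=A E H J
Mark G: refs=I J A, marked=A E G H J
Mark F: refs=D H, marked=A E F G H J
Mark I: refs=null I C, marked=A E F G H I J
Mark D: refs=null, marked=A D E F G H I J
Mark C: refs=I C E, marked=A C D E F G H I J
Unmarked (collected): B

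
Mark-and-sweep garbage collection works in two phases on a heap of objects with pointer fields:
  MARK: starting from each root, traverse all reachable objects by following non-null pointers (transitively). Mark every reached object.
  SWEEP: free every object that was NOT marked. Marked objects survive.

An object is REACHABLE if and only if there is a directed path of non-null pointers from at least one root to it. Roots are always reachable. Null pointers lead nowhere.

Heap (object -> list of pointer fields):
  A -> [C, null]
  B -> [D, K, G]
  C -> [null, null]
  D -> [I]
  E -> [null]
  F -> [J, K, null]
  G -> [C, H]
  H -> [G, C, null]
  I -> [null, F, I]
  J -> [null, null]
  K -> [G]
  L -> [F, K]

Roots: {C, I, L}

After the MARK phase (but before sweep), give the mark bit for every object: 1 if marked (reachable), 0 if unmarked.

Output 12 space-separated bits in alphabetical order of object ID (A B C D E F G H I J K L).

Roots: C I L
Mark C: refs=null null, marked=C
Mark I: refs=null F I, marked=C I
Mark L: refs=F K, marked=C I L
Mark F: refs=J K null, marked=C F I L
Mark K: refs=G, marked=C F I K L
Mark J: refs=null null, marked=C F I J K L
Mark G: refs=C H, marked=C F G I J K L
Mark H: refs=G C null, marked=C F G H I J K L
Unmarked (collected): A B D E

Answer: 0 0 1 0 0 1 1 1 1 1 1 1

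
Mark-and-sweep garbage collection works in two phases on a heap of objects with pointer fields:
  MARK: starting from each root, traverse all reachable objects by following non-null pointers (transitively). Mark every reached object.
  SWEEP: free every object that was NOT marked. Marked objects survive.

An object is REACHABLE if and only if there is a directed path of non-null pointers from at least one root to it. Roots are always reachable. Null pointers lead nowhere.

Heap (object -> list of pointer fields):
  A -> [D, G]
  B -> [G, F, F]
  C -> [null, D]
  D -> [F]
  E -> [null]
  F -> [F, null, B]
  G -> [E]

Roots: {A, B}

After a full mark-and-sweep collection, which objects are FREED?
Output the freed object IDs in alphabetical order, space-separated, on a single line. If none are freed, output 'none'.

Roots: A B
Mark A: refs=D G, marked=A
Mark B: refs=G F F, marked=A B
Mark D: refs=F, marked=A B D
Mark G: refs=E, marked=A B D G
Mark F: refs=F null B, marked=A B D F G
Mark E: refs=null, marked=A B D E F G
Unmarked (collected): C

Answer: C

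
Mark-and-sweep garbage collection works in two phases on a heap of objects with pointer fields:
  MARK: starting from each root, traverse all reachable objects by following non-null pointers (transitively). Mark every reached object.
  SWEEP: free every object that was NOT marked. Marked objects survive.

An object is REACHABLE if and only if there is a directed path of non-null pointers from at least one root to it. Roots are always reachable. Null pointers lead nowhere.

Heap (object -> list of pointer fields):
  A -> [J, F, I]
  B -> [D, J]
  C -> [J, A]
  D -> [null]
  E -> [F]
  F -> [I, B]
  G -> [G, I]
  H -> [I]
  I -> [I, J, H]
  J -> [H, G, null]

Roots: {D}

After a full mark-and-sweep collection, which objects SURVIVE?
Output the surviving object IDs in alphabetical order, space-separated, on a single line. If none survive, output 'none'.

Roots: D
Mark D: refs=null, marked=D
Unmarked (collected): A B C E F G H I J

Answer: D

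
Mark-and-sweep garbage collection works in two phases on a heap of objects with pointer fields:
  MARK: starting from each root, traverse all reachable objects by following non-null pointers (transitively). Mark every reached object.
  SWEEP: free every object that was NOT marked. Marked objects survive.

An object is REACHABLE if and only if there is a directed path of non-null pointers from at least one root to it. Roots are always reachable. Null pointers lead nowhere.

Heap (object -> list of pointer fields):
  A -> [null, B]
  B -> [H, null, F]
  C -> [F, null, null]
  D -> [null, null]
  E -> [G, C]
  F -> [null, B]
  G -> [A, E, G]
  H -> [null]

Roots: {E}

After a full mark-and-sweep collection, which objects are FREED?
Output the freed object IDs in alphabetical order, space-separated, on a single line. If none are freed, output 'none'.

Roots: E
Mark E: refs=G C, marked=E
Mark G: refs=A E G, marked=E G
Mark C: refs=F null null, marked=C E G
Mark A: refs=null B, marked=A C E G
Mark F: refs=null B, marked=A C E F G
Mark B: refs=H null F, marked=A B C E F G
Mark H: refs=null, marked=A B C E F G H
Unmarked (collected): D

Answer: D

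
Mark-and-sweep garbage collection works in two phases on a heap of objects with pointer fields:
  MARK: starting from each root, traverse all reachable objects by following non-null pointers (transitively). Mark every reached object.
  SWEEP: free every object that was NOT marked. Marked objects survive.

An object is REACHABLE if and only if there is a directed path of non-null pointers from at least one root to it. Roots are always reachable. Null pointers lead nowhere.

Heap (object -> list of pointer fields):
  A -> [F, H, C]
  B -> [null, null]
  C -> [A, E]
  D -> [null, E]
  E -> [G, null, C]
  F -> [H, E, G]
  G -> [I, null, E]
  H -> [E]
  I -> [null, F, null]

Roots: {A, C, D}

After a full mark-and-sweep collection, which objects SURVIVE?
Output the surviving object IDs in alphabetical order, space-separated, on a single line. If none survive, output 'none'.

Roots: A C D
Mark A: refs=F H C, marked=A
Mark C: refs=A E, marked=A C
Mark D: refs=null E, marked=A C D
Mark F: refs=H E G, marked=A C D F
Mark H: refs=E, marked=A C D F H
Mark E: refs=G null C, marked=A C D E F H
Mark G: refs=I null E, marked=A C D E F G H
Mark I: refs=null F null, marked=A C D E F G H I
Unmarked (collected): B

Answer: A C D E F G H I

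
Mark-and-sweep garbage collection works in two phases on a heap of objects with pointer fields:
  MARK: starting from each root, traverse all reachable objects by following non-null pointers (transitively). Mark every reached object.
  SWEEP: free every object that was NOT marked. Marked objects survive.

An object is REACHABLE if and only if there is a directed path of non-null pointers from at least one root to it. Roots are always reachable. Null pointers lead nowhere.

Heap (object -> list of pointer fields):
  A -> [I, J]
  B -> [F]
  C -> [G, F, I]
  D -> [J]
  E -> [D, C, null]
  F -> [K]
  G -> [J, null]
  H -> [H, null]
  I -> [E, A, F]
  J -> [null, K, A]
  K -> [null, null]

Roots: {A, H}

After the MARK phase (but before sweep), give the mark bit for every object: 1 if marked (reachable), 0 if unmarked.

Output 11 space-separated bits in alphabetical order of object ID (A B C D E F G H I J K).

Answer: 1 0 1 1 1 1 1 1 1 1 1

Derivation:
Roots: A H
Mark A: refs=I J, marked=A
Mark H: refs=H null, marked=A H
Mark I: refs=E A F, marked=A H I
Mark J: refs=null K A, marked=A H I J
Mark E: refs=D C null, marked=A E H I J
Mark F: refs=K, marked=A E F H I J
Mark K: refs=null null, marked=A E F H I J K
Mark D: refs=J, marked=A D E F H I J K
Mark C: refs=G F I, marked=A C D E F H I J K
Mark G: refs=J null, marked=A C D E F G H I J K
Unmarked (collected): B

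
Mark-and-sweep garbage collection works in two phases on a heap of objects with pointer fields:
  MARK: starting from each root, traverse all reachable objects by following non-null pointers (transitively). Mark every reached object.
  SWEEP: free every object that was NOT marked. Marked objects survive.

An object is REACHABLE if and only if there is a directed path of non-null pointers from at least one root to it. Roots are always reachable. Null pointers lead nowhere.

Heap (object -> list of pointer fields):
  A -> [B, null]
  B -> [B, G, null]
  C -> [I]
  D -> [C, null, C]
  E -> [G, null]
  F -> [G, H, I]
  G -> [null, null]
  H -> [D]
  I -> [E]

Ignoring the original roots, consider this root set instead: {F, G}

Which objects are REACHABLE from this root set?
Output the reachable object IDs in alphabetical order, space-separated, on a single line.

Roots: F G
Mark F: refs=G H I, marked=F
Mark G: refs=null null, marked=F G
Mark H: refs=D, marked=F G H
Mark I: refs=E, marked=F G H I
Mark D: refs=C null C, marked=D F G H I
Mark E: refs=G null, marked=D E F G H I
Mark C: refs=I, marked=C D E F G H I
Unmarked (collected): A B

Answer: C D E F G H I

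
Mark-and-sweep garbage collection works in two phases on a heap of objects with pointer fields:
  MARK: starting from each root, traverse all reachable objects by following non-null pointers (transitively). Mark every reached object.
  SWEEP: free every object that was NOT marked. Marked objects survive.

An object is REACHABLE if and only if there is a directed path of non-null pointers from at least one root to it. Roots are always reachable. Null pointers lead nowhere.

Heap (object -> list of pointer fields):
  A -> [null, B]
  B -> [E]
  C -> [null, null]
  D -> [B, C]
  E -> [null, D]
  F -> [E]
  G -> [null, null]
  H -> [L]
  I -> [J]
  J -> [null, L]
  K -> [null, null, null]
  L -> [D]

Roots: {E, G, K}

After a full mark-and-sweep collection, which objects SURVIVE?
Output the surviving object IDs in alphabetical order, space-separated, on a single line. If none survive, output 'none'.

Roots: E G K
Mark E: refs=null D, marked=E
Mark G: refs=null null, marked=E G
Mark K: refs=null null null, marked=E G K
Mark D: refs=B C, marked=D E G K
Mark B: refs=E, marked=B D E G K
Mark C: refs=null null, marked=B C D E G K
Unmarked (collected): A F H I J L

Answer: B C D E G K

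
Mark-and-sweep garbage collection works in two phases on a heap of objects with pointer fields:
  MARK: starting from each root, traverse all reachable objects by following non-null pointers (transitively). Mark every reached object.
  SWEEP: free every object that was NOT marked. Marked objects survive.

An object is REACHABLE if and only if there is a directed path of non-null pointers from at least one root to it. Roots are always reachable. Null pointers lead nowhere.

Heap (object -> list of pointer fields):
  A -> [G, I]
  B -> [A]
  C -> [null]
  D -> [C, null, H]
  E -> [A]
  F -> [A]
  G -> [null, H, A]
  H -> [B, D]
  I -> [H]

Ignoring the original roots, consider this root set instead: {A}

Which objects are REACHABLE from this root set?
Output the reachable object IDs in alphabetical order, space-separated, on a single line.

Roots: A
Mark A: refs=G I, marked=A
Mark G: refs=null H A, marked=A G
Mark I: refs=H, marked=A G I
Mark H: refs=B D, marked=A G H I
Mark B: refs=A, marked=A B G H I
Mark D: refs=C null H, marked=A B D G H I
Mark C: refs=null, marked=A B C D G H I
Unmarked (collected): E F

Answer: A B C D G H I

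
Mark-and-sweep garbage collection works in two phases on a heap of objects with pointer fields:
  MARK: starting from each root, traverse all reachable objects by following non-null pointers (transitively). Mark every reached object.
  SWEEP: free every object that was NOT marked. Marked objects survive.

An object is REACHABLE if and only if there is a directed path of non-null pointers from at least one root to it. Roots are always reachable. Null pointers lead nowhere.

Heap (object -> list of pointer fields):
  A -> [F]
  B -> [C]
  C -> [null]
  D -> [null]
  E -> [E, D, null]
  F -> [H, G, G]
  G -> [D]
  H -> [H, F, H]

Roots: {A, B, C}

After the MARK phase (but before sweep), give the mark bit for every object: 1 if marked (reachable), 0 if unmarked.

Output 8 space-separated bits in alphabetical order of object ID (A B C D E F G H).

Roots: A B C
Mark A: refs=F, marked=A
Mark B: refs=C, marked=A B
Mark C: refs=null, marked=A B C
Mark F: refs=H G G, marked=A B C F
Mark H: refs=H F H, marked=A B C F H
Mark G: refs=D, marked=A B C F G H
Mark D: refs=null, marked=A B C D F G H
Unmarked (collected): E

Answer: 1 1 1 1 0 1 1 1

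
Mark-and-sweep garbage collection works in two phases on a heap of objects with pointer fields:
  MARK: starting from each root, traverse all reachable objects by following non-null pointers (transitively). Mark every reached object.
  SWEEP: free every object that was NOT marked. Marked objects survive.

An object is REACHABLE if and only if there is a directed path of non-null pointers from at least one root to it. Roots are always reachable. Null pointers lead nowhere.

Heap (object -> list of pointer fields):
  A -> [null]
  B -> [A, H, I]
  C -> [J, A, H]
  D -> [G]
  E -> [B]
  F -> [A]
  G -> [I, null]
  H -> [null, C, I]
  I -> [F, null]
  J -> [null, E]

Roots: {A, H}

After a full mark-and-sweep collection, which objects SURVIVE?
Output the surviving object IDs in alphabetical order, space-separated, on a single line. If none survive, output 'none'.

Roots: A H
Mark A: refs=null, marked=A
Mark H: refs=null C I, marked=A H
Mark C: refs=J A H, marked=A C H
Mark I: refs=F null, marked=A C H I
Mark J: refs=null E, marked=A C H I J
Mark F: refs=A, marked=A C F H I J
Mark E: refs=B, marked=A C E F H I J
Mark B: refs=A H I, marked=A B C E F H I J
Unmarked (collected): D G

Answer: A B C E F H I J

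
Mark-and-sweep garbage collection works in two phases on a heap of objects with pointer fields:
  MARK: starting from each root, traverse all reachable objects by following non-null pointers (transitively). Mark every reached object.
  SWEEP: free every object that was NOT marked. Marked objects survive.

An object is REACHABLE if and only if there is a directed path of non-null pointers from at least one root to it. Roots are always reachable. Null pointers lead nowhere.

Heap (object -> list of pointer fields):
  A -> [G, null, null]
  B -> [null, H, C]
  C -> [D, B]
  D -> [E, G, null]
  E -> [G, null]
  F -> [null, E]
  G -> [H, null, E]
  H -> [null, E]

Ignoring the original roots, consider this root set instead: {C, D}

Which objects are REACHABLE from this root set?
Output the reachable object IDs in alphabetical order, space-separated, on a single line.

Answer: B C D E G H

Derivation:
Roots: C D
Mark C: refs=D B, marked=C
Mark D: refs=E G null, marked=C D
Mark B: refs=null H C, marked=B C D
Mark E: refs=G null, marked=B C D E
Mark G: refs=H null E, marked=B C D E G
Mark H: refs=null E, marked=B C D E G H
Unmarked (collected): A F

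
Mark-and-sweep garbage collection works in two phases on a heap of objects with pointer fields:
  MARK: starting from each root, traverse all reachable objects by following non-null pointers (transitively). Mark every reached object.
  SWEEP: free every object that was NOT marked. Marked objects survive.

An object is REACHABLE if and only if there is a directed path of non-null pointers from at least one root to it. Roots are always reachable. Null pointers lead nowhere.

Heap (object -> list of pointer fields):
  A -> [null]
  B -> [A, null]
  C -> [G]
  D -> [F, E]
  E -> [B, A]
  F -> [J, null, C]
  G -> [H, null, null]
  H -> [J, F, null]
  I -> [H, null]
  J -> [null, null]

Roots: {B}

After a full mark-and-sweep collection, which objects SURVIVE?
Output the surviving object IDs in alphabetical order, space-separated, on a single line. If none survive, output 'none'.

Roots: B
Mark B: refs=A null, marked=B
Mark A: refs=null, marked=A B
Unmarked (collected): C D E F G H I J

Answer: A B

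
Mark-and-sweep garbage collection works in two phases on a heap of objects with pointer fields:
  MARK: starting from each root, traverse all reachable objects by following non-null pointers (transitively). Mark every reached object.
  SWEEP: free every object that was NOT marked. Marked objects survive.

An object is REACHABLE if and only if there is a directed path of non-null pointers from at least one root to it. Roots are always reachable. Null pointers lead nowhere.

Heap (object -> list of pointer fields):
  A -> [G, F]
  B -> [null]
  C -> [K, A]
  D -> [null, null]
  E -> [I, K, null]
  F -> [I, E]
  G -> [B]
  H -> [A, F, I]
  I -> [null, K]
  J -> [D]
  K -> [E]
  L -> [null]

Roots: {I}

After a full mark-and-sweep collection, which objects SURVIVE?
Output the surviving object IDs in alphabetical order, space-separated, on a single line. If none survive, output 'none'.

Answer: E I K

Derivation:
Roots: I
Mark I: refs=null K, marked=I
Mark K: refs=E, marked=I K
Mark E: refs=I K null, marked=E I K
Unmarked (collected): A B C D F G H J L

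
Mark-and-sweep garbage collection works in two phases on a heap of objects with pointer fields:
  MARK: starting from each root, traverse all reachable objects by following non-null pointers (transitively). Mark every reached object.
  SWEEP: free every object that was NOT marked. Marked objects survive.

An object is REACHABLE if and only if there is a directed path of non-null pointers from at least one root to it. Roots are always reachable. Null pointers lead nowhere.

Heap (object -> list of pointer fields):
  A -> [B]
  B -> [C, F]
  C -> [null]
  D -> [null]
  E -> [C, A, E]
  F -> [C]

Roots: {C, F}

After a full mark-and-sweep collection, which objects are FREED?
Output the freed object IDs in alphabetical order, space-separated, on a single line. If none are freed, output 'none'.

Answer: A B D E

Derivation:
Roots: C F
Mark C: refs=null, marked=C
Mark F: refs=C, marked=C F
Unmarked (collected): A B D E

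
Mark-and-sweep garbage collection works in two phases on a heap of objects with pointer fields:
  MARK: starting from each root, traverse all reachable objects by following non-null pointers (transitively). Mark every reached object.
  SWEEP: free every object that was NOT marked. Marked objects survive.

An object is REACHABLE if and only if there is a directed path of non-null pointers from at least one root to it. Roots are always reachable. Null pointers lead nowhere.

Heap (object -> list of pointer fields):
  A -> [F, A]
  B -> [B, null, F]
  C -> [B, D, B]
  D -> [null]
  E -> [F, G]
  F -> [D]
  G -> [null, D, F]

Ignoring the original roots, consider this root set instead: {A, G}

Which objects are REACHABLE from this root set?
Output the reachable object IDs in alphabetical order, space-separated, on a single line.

Roots: A G
Mark A: refs=F A, marked=A
Mark G: refs=null D F, marked=A G
Mark F: refs=D, marked=A F G
Mark D: refs=null, marked=A D F G
Unmarked (collected): B C E

Answer: A D F G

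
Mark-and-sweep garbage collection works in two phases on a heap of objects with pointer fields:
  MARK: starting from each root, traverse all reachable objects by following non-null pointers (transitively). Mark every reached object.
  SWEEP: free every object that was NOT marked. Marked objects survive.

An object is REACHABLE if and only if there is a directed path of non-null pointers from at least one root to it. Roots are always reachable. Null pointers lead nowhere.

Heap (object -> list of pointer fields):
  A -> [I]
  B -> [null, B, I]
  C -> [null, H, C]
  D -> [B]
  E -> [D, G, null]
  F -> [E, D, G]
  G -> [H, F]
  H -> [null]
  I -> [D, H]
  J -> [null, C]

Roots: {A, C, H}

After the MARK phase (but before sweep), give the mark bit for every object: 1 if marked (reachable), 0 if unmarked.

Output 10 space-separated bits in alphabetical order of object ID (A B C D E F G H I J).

Answer: 1 1 1 1 0 0 0 1 1 0

Derivation:
Roots: A C H
Mark A: refs=I, marked=A
Mark C: refs=null H C, marked=A C
Mark H: refs=null, marked=A C H
Mark I: refs=D H, marked=A C H I
Mark D: refs=B, marked=A C D H I
Mark B: refs=null B I, marked=A B C D H I
Unmarked (collected): E F G J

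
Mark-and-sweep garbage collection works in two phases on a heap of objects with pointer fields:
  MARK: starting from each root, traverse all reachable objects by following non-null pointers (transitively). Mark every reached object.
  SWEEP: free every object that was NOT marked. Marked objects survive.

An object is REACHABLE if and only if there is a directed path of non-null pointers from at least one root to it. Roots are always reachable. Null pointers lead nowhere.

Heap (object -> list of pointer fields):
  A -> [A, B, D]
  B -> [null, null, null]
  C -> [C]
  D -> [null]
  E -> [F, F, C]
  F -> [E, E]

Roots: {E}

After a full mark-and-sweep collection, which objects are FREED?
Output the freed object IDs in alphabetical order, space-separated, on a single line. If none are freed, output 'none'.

Answer: A B D

Derivation:
Roots: E
Mark E: refs=F F C, marked=E
Mark F: refs=E E, marked=E F
Mark C: refs=C, marked=C E F
Unmarked (collected): A B D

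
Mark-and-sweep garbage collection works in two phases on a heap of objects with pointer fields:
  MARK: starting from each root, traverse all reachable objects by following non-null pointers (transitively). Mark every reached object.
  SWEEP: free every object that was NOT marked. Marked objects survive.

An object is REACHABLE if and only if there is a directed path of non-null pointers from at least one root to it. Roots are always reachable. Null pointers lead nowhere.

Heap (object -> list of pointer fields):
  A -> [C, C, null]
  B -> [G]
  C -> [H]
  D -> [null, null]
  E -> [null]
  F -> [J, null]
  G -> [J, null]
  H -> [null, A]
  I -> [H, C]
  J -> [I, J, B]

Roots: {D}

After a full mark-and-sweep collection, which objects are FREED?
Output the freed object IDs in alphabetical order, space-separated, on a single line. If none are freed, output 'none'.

Roots: D
Mark D: refs=null null, marked=D
Unmarked (collected): A B C E F G H I J

Answer: A B C E F G H I J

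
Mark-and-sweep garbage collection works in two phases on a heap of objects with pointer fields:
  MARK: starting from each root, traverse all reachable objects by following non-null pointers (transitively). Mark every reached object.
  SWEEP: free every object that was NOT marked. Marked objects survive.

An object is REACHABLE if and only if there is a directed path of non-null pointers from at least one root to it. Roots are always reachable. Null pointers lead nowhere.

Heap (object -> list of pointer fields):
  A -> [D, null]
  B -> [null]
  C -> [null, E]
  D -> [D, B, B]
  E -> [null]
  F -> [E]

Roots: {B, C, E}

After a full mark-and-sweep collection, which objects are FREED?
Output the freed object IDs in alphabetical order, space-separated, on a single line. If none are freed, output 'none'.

Roots: B C E
Mark B: refs=null, marked=B
Mark C: refs=null E, marked=B C
Mark E: refs=null, marked=B C E
Unmarked (collected): A D F

Answer: A D F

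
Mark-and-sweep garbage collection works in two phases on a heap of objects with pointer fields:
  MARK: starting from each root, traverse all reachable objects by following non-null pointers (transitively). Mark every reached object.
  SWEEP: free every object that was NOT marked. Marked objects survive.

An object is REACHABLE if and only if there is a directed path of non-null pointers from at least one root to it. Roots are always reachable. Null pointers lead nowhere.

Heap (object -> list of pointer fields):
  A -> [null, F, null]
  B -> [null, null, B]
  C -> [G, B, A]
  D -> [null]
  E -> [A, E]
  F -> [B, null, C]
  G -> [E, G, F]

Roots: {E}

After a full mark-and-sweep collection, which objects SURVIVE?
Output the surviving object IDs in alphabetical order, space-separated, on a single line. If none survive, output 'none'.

Answer: A B C E F G

Derivation:
Roots: E
Mark E: refs=A E, marked=E
Mark A: refs=null F null, marked=A E
Mark F: refs=B null C, marked=A E F
Mark B: refs=null null B, marked=A B E F
Mark C: refs=G B A, marked=A B C E F
Mark G: refs=E G F, marked=A B C E F G
Unmarked (collected): D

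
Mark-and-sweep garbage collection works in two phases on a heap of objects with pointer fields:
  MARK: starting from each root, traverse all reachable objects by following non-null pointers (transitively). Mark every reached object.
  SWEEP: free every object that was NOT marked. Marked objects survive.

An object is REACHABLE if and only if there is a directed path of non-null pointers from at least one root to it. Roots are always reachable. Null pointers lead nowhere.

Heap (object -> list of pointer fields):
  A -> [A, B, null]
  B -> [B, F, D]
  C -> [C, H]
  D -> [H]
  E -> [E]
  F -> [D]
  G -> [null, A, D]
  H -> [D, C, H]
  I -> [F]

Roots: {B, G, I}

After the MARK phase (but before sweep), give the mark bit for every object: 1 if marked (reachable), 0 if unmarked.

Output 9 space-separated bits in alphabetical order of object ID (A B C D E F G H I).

Answer: 1 1 1 1 0 1 1 1 1

Derivation:
Roots: B G I
Mark B: refs=B F D, marked=B
Mark G: refs=null A D, marked=B G
Mark I: refs=F, marked=B G I
Mark F: refs=D, marked=B F G I
Mark D: refs=H, marked=B D F G I
Mark A: refs=A B null, marked=A B D F G I
Mark H: refs=D C H, marked=A B D F G H I
Mark C: refs=C H, marked=A B C D F G H I
Unmarked (collected): E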